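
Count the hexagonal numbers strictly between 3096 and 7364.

The n-th hexagonal number is n(2n−1).
Smallest index with value > 3096: n = 40 (giving 3160).
Largest index with value < 7364: n = 60 (giving 7140).
Indices 40 through 60: 21 terms.

21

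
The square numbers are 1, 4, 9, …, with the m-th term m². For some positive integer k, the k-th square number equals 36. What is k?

We need n² = 36, so n = √36 = 6.

6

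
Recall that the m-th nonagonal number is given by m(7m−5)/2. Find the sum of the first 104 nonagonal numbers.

Σ i(7i−5)/2 = (7Σi² − 5Σi) / 2 over i = 1..104.
Σi = 5460 and Σi² = 380380.
(7·380380 − 5·5460) / 2 = 2635360/2 = 1317680.

1317680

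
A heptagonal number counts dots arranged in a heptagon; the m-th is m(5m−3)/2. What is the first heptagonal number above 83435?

83448

Solve n(5n−3)/2 > 83435 for integer n.
The largest n with value ≤ 83435 is 182 (since 82537 ≤ 83435 < 83448), so the first above is n = 183, value 83448.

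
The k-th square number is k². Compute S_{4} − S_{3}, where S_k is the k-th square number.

7

n² − (n−1)² = 2n − 1, so 4² − 3² = 2·4 − 1 = 7.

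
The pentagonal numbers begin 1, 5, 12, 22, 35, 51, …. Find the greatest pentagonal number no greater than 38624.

38320

Solve n(3n−1)/2 ≤ 38624 for integer n.
n = 160 gives 38320 ≤ 38624, while n = 161 gives 38801 > 38624; so the answer is 38320.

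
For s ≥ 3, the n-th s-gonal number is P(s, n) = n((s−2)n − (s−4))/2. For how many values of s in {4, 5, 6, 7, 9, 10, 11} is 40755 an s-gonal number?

2

s = 4: P(4, 201) = 40401 and P(4, 202) = 40804; 40755 is not s-gonal.
s = 5: P(5, 165) = 40755. ✓
s = 6: P(6, 143) = 40755. ✓
s = 7: P(7, 127) = 40132 and P(7, 128) = 40768; 40755 is not s-gonal.
s = 9: P(9, 108) = 40554 and P(9, 109) = 41311; 40755 is not s-gonal.
s = 10: P(10, 101) = 40501 and P(10, 102) = 41310; 40755 is not s-gonal.
s = 11: P(11, 95) = 40280 and P(11, 96) = 41136; 40755 is not s-gonal.
Hits: s ∈ {5, 6} → 2.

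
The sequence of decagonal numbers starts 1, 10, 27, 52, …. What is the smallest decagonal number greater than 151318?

151515

Solve n(4n−3) > 151318 for integer n.
The largest n with value ≤ 151318 is 194 (since 149962 ≤ 151318 < 151515), so the first above is n = 195, value 151515.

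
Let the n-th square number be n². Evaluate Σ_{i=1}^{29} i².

8555

Σ_{i=1}^{29} i² = 29·30·59/6 = 8555.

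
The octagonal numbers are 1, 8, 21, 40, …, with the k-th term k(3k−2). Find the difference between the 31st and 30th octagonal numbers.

181

Consecutive octagonal numbers differ by 6n − 5: here 6·31 − 5 = 181.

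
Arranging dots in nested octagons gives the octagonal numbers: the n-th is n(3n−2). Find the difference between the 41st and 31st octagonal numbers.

2140

41·(3·41 − 2) = 4961 and 31·(3·31 − 2) = 2821.
Difference: 4961 − 2821 = 2140.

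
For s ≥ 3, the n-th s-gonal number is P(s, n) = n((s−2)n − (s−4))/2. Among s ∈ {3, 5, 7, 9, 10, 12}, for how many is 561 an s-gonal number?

2

s = 3: P(3, 33) = 561. ✓
s = 5: P(5, 19) = 532 and P(5, 20) = 590; 561 is not s-gonal.
s = 7: P(7, 15) = 540 and P(7, 16) = 616; 561 is not s-gonal.
s = 9: P(9, 13) = 559 and P(9, 14) = 651; 561 is not s-gonal.
s = 10: P(10, 12) = 540 and P(10, 13) = 637; 561 is not s-gonal.
s = 12: P(12, 11) = 561. ✓
Hits: s ∈ {3, 12} → 2.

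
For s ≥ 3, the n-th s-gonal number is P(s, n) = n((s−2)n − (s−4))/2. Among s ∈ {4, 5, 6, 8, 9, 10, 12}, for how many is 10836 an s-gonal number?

1

s = 4: P(4, 104) = 10816 and P(4, 105) = 11025; 10836 is not s-gonal.
s = 5: P(5, 85) = 10795 and P(5, 86) = 11051; 10836 is not s-gonal.
s = 6: P(6, 73) = 10585 and P(6, 74) = 10878; 10836 is not s-gonal.
s = 8: P(8, 60) = 10680 and P(8, 61) = 11041; 10836 is not s-gonal.
s = 9: P(9, 56) = 10836. ✓
s = 10: P(10, 52) = 10660 and P(10, 53) = 11077; 10836 is not s-gonal.
s = 12: P(12, 46) = 10396 and P(12, 47) = 10857; 10836 is not s-gonal.
Hits: s ∈ {9} → 1.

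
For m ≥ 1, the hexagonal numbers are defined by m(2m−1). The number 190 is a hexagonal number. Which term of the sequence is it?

10

Set n(2n−1) = 190, giving 2n² − n − 190 = 0.
So n = (1 + 39) / 4 = 40/4 = 10.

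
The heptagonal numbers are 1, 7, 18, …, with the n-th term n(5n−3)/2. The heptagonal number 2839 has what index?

34

Set n(5n−3)/2 = 2839, giving 5n² − 3n − 5678 = 0.
The discriminant is 9 + 40·2839 = 113569, and √113569 = 337.
So n = (3 + 337) / 10 = 340/10 = 34.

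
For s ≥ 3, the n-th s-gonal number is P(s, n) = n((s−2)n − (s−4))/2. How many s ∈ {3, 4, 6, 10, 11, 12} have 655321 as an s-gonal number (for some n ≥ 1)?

1

s = 3: P(3, 1144) = 654940 and P(3, 1145) = 656085; 655321 is not s-gonal.
s = 4: P(4, 809) = 654481 and P(4, 810) = 656100; 655321 is not s-gonal.
s = 6: P(6, 572) = 653796 and P(6, 573) = 656085; 655321 is not s-gonal.
s = 10: P(10, 405) = 654885 and P(10, 406) = 658126; 655321 is not s-gonal.
s = 11: P(11, 382) = 655321. ✓
s = 12: P(12, 362) = 653772 and P(12, 363) = 657393; 655321 is not s-gonal.
Hits: s ∈ {11} → 1.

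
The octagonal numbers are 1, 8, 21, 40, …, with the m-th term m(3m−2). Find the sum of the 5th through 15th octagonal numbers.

3410

Σ i(3i−2) = 3Σi² − 2Σi over i = 5..15.
Σi = 120 − 10 = 110 and Σi² = 1240 − 30 = 1210.
3·1210 − 2·110 = 3410.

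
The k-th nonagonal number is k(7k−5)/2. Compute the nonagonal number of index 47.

The 47th nonagonal number is n(7n−5)/2 with n = 47.
47·(7·47 − 5)/2 = 47·324/2 = 47·162 = 7614.

7614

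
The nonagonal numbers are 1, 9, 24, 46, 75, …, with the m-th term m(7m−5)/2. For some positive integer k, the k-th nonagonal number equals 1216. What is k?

Set n(7n−5)/2 = 1216, giving 7n² − 5n − 2432 = 0.
So n = (5 + 261) / 14 = 266/14 = 19.
Check: 19·(7·19 − 5)/2 = 1216. ✓

19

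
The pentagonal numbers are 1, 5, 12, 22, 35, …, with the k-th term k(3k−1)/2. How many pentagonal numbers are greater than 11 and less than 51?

3

The n-th pentagonal number is n(3n−1)/2.
Smallest index with value > 11: n = 3 (giving 12).
Largest index with value < 51: n = 5 (giving 35).
Indices 3 through 5: 3 terms.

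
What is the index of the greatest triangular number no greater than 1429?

Solve n(n+1)/2 ≤ 1429 for integer n.
n = 52 gives 1378 ≤ 1429, while n = 53 gives 1431 > 1429; so the answer is index 52.

52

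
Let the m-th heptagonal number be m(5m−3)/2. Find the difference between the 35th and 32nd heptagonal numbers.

35·(5·35 − 3)/2 = 3010 and 32·(5·32 − 3)/2 = 2512.
Difference: 3010 − 2512 = 498.

498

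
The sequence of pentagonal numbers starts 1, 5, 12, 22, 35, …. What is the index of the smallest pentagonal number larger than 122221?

286

Solve n(3n−1)/2 > 122221 for integer n.
The largest n with value ≤ 122221 is 285 (since 121695 ≤ 122221 < 122551), so the first above is n = 286, value 122551.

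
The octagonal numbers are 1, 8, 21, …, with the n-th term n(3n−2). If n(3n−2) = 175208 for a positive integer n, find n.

Set n(3n−2) = 175208, giving 3n² − 2n − 175208 = 0.
So n = (2 + 1450) / 6 = 1452/6 = 242.

242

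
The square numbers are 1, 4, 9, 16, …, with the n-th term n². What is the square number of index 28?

28² = 784.

784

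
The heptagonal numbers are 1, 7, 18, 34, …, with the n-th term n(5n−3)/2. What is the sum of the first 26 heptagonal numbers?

14976

Σ i(5i−3)/2 = (5Σi² − 3Σi) / 2 over i = 1..26.
Σi = 351 and Σi² = 6201.
(5·6201 − 3·351) / 2 = 29952/2 = 14976.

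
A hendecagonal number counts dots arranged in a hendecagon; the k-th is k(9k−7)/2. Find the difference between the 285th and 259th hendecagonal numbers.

285·(9·285 − 7)/2 = 364515 and 259·(9·259 − 7)/2 = 300958.
Difference: 364515 − 300958 = 63557.

63557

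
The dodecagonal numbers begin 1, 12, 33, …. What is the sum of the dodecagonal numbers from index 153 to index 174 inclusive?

2930587

Σ i(5i−4) = 5Σi² − 4Σi over i = 153..174.
Σi = 15225 − 11628 = 3597 and Σi² = 1771175 − 1182180 = 588995.
5·588995 − 4·3597 = 2930587.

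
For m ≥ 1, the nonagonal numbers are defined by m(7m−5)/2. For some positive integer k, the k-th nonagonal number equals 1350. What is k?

Set n(7n−5)/2 = 1350, giving 7n² − 5n − 2700 = 0.
The discriminant is 25 + 56·1350 = 75625, and √75625 = 275.
So n = (5 + 275) / 14 = 280/14 = 20.

20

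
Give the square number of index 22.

484

22² = 484.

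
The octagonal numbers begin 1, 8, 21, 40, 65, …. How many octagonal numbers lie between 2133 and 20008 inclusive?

56

The n-th octagonal number is n(3n−2).
Smallest index with value ≥ 2133: n = 27 (giving 2133).
Largest index with value ≤ 20008: n = 82 (giving 20008).
Indices 27 through 82: 56 terms.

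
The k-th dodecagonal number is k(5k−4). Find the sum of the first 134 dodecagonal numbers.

Σ i(5i−4) = 5Σi² − 4Σi over i = 1..134.
Σi = 9045 and Σi² = 811035.
5·811035 − 4·9045 = 4018995.

4018995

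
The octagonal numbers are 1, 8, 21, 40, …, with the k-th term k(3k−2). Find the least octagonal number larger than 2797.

Solve n(3n−2) > 2797 for integer n.
The largest n with value ≤ 2797 is 30 (since 2640 ≤ 2797 < 2821), so the first above is n = 31, value 2821.

2821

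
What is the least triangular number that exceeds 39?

Solve n(n+1)/2 > 39 for integer n.
The largest n with value ≤ 39 is 8 (since 36 ≤ 39 < 45), so the first above is n = 9, value 45.

45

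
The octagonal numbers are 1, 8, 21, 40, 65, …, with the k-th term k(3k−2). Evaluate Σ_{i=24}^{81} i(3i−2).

Σ i(3i−2) = 3Σi² − 2Σi over i = 24..81.
Σi = 3321 − 276 = 3045 and Σi² = 180441 − 4324 = 176117.
3·176117 − 2·3045 = 522261.

522261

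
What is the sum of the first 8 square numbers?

204

Σ_{i=1}^{8} i² = 8·9·17/6 = 204.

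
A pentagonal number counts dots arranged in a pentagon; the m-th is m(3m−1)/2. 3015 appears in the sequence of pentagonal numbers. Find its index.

Set n(3n−1)/2 = 3015, giving 3n² − n − 6030 = 0.
The discriminant is 1 + 24·3015 = 72361, and √72361 = 269.
So n = (1 + 269) / 6 = 270/6 = 45.

45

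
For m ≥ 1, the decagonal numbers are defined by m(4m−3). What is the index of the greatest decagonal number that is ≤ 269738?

260

Solve n(4n−3) ≤ 269738 for integer n.
n = 260 gives 269620 ≤ 269738, while n = 261 gives 271701 > 269738; so the answer is index 260.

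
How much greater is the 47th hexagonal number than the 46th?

Consecutive hexagonal numbers differ by 4n − 3: here 4·47 − 3 = 185.

185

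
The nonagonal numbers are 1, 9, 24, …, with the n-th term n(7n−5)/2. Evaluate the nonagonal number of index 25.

2125

The 25th nonagonal number is n(7n−5)/2 with n = 25.
25·(7·25 − 5)/2 = 25·170/2 = 25·85 = 2125.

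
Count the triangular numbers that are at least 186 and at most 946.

25

The n-th triangular number is n(n+1)/2.
Smallest index with value ≥ 186: n = 19 (giving 190).
Largest index with value ≤ 946: n = 43 (giving 946).
Indices 19 through 43: 25 terms.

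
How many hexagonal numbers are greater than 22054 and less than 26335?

9

The n-th hexagonal number is n(2n−1).
Smallest index with value > 22054: n = 106 (giving 22366).
Largest index with value < 26335: n = 114 (giving 25878).
Indices 106 through 114: 9 terms.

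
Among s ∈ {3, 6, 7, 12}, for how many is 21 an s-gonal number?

s = 3: P(3, 6) = 21. ✓
s = 6: P(6, 3) = 15 and P(6, 4) = 28; 21 is not s-gonal.
s = 7: P(7, 3) = 18 and P(7, 4) = 34; 21 is not s-gonal.
s = 12: P(12, 2) = 12 and P(12, 3) = 33; 21 is not s-gonal.
Hits: s ∈ {3} → 1.

1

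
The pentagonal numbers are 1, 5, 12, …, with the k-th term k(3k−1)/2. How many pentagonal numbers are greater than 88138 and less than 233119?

The n-th pentagonal number is n(3n−1)/2.
Smallest index with value > 88138: n = 243 (giving 88452).
Largest index with value < 233119: n = 394 (giving 232657).
Indices 243 through 394: 152 terms.

152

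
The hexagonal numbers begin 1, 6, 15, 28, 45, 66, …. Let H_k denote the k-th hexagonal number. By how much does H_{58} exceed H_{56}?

454

58·(2·58 − 1) = 6670 and 56·(2·56 − 1) = 6216.
Difference: 6670 − 6216 = 454.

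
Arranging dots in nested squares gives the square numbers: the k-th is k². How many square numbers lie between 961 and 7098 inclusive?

54

The n-th square number is n².
Smallest index with value ≥ 961: n = 31 (giving 961).
Largest index with value ≤ 7098: n = 84 (giving 7056).
Indices 31 through 84: 54 terms.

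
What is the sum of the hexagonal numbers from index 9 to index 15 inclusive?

Σ i(2i−1) = 2Σi² − Σi over i = 9..15.
Σi = 120 − 36 = 84 and Σi² = 1240 − 204 = 1036.
2·1036 − 1·84 = 1988.

1988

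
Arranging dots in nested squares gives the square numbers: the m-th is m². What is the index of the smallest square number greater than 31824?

Solve n² > 31824 for integer n.
The largest n with value ≤ 31824 is 178 (since 31684 ≤ 31824 < 32041), so the first above is n = 179, value 32041.

179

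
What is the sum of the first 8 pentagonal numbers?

288

Σ i(3i−1)/2 = (3Σi² − Σi) / 2 over i = 1..8.
Σi = 36 and Σi² = 204.
(3·204 − 1·36) / 2 = 576/2 = 288.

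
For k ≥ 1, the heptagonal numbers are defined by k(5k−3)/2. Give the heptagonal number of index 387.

373842

The 387th heptagonal number is n(5n−3)/2 with n = 387.
387·(5·387 − 3)/2 = 387·1932/2 = 387·966 = 373842.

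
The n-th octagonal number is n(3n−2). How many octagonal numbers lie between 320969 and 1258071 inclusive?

320

The n-th octagonal number is n(3n−2).
Smallest index with value ≥ 320969: n = 328 (giving 322096).
Largest index with value ≤ 1258071: n = 647 (giving 1254533).
Indices 328 through 647: 320 terms.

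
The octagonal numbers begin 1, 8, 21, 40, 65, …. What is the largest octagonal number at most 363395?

362616

Solve n(3n−2) ≤ 363395 for integer n.
n = 348 gives 362616 ≤ 363395, while n = 349 gives 364705 > 363395; so the answer is 362616.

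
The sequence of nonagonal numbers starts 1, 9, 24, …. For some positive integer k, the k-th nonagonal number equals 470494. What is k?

367

Set n(7n−5)/2 = 470494, giving 7n² − 5n − 940988 = 0.
So n = (5 + 5133) / 14 = 5138/14 = 367.
Check: 367·(7·367 − 5)/2 = 470494. ✓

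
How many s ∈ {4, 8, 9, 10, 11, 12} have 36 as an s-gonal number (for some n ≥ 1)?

1

s = 4: P(4, 6) = 36. ✓
s = 8: P(8, 3) = 21 and P(8, 4) = 40; 36 is not s-gonal.
s = 9: P(9, 3) = 24 and P(9, 4) = 46; 36 is not s-gonal.
s = 10: P(10, 3) = 27 and P(10, 4) = 52; 36 is not s-gonal.
s = 11: P(11, 3) = 30 and P(11, 4) = 58; 36 is not s-gonal.
s = 12: P(12, 3) = 33 and P(12, 4) = 64; 36 is not s-gonal.
Hits: s ∈ {4} → 1.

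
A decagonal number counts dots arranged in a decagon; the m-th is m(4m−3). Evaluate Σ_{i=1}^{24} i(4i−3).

18700

Σ i(4i−3) = 4Σi² − 3Σi over i = 1..24.
Σi = 300 and Σi² = 4900.
4·4900 − 3·300 = 18700.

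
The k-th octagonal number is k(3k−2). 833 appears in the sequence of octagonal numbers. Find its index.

17

Set n(3n−2) = 833, giving 3n² − 2n − 833 = 0.
So n = (2 + 100) / 6 = 102/6 = 17.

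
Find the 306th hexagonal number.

The 306th hexagonal number is n(2n−1) with n = 306.
306·(2·306 − 1) = 306·611 = 186966.

186966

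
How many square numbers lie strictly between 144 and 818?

16

The n-th square number is n².
Smallest index with value > 144: n = 13 (giving 169).
Largest index with value < 818: n = 28 (giving 784).
Indices 13 through 28: 16 terms.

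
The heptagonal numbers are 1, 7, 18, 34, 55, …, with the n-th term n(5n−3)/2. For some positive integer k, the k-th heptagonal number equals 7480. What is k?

55

Set n(5n−3)/2 = 7480, giving 5n² − 3n − 14960 = 0.
The discriminant is 9 + 40·7480 = 299209, and √299209 = 547.
So n = (3 + 547) / 10 = 550/10 = 55.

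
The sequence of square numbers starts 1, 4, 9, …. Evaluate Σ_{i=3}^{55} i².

Σ_{i=3}^{55} i² = 56980 − 5 = 56975.

56975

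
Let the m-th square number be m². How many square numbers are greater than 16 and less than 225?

The n-th square number is n².
Smallest index with value > 16: n = 5 (giving 25).
Largest index with value < 225: n = 14 (giving 196).
Indices 5 through 14: 10 terms.

10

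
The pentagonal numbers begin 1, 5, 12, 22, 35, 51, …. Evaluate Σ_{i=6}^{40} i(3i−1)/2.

Σ i(3i−1)/2 = (3Σi² − Σi) / 2 over i = 6..40.
Σi = 820 − 15 = 805 and Σi² = 22140 − 55 = 22085.
(3·22085 − 1·805) / 2 = 65450/2 = 32725.

32725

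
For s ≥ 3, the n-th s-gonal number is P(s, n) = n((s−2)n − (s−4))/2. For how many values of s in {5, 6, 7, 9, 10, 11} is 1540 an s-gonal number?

s = 5: P(5, 32) = 1520 and P(5, 33) = 1617; 1540 is not s-gonal.
s = 6: P(6, 28) = 1540. ✓
s = 7: P(7, 25) = 1525 and P(7, 26) = 1651; 1540 is not s-gonal.
s = 9: P(9, 21) = 1491 and P(9, 22) = 1639; 1540 is not s-gonal.
s = 10: P(10, 20) = 1540. ✓
s = 11: P(11, 18) = 1395 and P(11, 19) = 1558; 1540 is not s-gonal.
Hits: s ∈ {6, 10} → 2.

2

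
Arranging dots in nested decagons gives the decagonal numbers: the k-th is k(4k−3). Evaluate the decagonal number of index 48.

48·(4·48 − 3) = 48·189 = 9072.

9072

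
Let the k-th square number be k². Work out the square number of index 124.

The 124th square number is n² with n = 124.
124² = 15376.

15376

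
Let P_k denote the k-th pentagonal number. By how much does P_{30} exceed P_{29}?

88

Consecutive pentagonal numbers differ by 3n − 2: here 3·30 − 2 = 88.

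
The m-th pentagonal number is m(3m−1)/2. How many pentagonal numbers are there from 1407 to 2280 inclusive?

The n-th pentagonal number is n(3n−1)/2.
Smallest index with value ≥ 1407: n = 31 (giving 1426).
Largest index with value ≤ 2280: n = 39 (giving 2262).
Indices 31 through 39: 9 terms.

9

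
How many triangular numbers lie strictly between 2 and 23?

5

The n-th triangular number is n(n+1)/2.
Smallest index with value > 2: n = 2 (giving 3).
Largest index with value < 23: n = 6 (giving 21).
Indices 2 through 6: 5 terms.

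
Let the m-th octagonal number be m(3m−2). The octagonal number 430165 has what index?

379

Set n(3n−2) = 430165, giving 3n² − 2n − 430165 = 0.
So n = (2 + 2272) / 6 = 2274/6 = 379.
Check: 379·(3·379 − 2) = 430165. ✓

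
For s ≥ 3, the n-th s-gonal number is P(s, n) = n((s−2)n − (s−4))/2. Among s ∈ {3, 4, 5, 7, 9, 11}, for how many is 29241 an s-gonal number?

2

s = 3: P(3, 241) = 29161 and P(3, 242) = 29403; 29241 is not s-gonal.
s = 4: P(4, 171) = 29241. ✓
s = 5: P(5, 139) = 28912 and P(5, 140) = 29330; 29241 is not s-gonal.
s = 7: P(7, 108) = 28998 and P(7, 109) = 29539; 29241 is not s-gonal.
s = 9: P(9, 91) = 28756 and P(9, 92) = 29394; 29241 is not s-gonal.
s = 11: P(11, 81) = 29241. ✓
Hits: s ∈ {4, 11} → 2.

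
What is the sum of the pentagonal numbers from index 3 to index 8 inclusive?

Σ i(3i−1)/2 = (3Σi² − Σi) / 2 over i = 3..8.
Σi = 36 − 3 = 33 and Σi² = 204 − 5 = 199.
(3·199 − 1·33) / 2 = 564/2 = 282.

282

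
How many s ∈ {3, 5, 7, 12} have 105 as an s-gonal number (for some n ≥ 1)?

2

s = 3: P(3, 14) = 105. ✓
s = 5: P(5, 8) = 92 and P(5, 9) = 117; 105 is not s-gonal.
s = 7: P(7, 6) = 81 and P(7, 7) = 112; 105 is not s-gonal.
s = 12: P(12, 5) = 105. ✓
Hits: s ∈ {3, 12} → 2.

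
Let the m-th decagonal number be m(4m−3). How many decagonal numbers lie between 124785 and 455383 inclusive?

The n-th decagonal number is n(4n−3).
Smallest index with value ≥ 124785: n = 177 (giving 124785).
Largest index with value ≤ 455383: n = 337 (giving 453265).
Indices 177 through 337: 161 terms.

161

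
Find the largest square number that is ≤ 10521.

10404

Solve n² ≤ 10521 for integer n.
n = 102 gives 10404 ≤ 10521, while n = 103 gives 10609 > 10521; so the answer is 10404.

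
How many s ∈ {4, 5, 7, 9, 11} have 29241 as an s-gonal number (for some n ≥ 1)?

s = 4: P(4, 171) = 29241. ✓
s = 5: P(5, 139) = 28912 and P(5, 140) = 29330; 29241 is not s-gonal.
s = 7: P(7, 108) = 28998 and P(7, 109) = 29539; 29241 is not s-gonal.
s = 9: P(9, 91) = 28756 and P(9, 92) = 29394; 29241 is not s-gonal.
s = 11: P(11, 81) = 29241. ✓
Hits: s ∈ {4, 11} → 2.

2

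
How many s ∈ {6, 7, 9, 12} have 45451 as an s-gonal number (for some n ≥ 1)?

s = 6: P(6, 151) = 45451. ✓
s = 7: P(7, 135) = 45360 and P(7, 136) = 46036; 45451 is not s-gonal.
s = 9: P(9, 114) = 45201 and P(9, 115) = 46000; 45451 is not s-gonal.
s = 12: P(12, 95) = 44745 and P(12, 96) = 45696; 45451 is not s-gonal.
Hits: s ∈ {6} → 1.

1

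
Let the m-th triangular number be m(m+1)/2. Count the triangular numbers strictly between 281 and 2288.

The n-th triangular number is n(n+1)/2.
Smallest index with value > 281: n = 24 (giving 300).
Largest index with value < 2288: n = 67 (giving 2278).
Indices 24 through 67: 44 terms.

44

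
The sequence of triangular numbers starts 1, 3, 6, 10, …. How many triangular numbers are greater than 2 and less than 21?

4

The n-th triangular number is n(n+1)/2.
Smallest index with value > 2: n = 2 (giving 3).
Largest index with value < 21: n = 5 (giving 15).
Indices 2 through 5: 4 terms.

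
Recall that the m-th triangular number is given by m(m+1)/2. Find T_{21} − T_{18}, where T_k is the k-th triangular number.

21·22/2 = 231 and 18·19/2 = 171.
Difference: 231 − 171 = 60.

60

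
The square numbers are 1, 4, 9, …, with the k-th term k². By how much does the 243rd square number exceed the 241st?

243² = 59049 and 241² = 58081.
Difference: 59049 − 58081 = 968.

968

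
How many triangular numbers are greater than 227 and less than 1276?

The n-th triangular number is n(n+1)/2.
Smallest index with value > 227: n = 21 (giving 231).
Largest index with value < 1276: n = 50 (giving 1275).
Indices 21 through 50: 30 terms.

30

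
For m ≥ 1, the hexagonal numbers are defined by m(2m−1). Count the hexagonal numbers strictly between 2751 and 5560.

The n-th hexagonal number is n(2n−1).
Smallest index with value > 2751: n = 38 (giving 2850).
Largest index with value < 5560: n = 52 (giving 5356).
Indices 38 through 52: 15 terms.

15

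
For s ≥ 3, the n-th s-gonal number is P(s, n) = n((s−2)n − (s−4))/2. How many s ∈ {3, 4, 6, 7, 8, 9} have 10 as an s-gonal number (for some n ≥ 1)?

s = 3: P(3, 4) = 10. ✓
s = 4: P(4, 3) = 9 and P(4, 4) = 16; 10 is not s-gonal.
s = 6: P(6, 2) = 6 and P(6, 3) = 15; 10 is not s-gonal.
s = 7: P(7, 2) = 7 and P(7, 3) = 18; 10 is not s-gonal.
s = 8: P(8, 2) = 8 and P(8, 3) = 21; 10 is not s-gonal.
s = 9: P(9, 2) = 9 and P(9, 3) = 24; 10 is not s-gonal.
Hits: s ∈ {3} → 1.

1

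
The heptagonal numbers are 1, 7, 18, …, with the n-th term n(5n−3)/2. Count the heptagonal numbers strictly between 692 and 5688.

31

The n-th heptagonal number is n(5n−3)/2.
Smallest index with value > 692: n = 17 (giving 697).
Largest index with value < 5688: n = 47 (giving 5452).
Indices 17 through 47: 31 terms.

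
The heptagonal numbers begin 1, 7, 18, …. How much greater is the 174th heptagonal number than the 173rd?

Consecutive heptagonal numbers differ by 5n − 4: here 5·174 − 4 = 866.

866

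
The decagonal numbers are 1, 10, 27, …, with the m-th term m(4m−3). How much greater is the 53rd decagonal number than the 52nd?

417

Consecutive decagonal numbers differ by 8n − 7: here 8·53 − 7 = 417.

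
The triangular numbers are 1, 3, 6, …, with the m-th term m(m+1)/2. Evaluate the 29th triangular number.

435

The 29th triangular number is n(n+1)/2 with n = 29.
29·30/2 = 870/2 = 435.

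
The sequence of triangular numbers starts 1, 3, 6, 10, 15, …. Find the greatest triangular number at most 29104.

28920

Solve n(n+1)/2 ≤ 29104 for integer n.
n = 240 gives 28920 ≤ 29104, while n = 241 gives 29161 > 29104; so the answer is 28920.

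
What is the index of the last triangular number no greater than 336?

25

Solve n(n+1)/2 ≤ 336 for integer n.
n = 25 gives 325 ≤ 336, while n = 26 gives 351 > 336; so the answer is index 25.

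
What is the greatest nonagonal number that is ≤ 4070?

3961

Solve n(7n−5)/2 ≤ 4070 for integer n.
n = 34 gives 3961 ≤ 4070, while n = 35 gives 4200 > 4070; so the answer is 3961.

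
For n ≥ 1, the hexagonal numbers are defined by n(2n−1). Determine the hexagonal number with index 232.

107416

232·(2·232 − 1) = 232·463 = 107416.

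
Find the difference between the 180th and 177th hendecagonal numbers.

180·(9·180 − 7)/2 = 145170 and 177·(9·177 − 7)/2 = 140361.
Difference: 145170 − 140361 = 4809.

4809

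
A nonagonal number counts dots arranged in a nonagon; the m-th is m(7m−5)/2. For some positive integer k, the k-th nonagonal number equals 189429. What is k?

233

Set n(7n−5)/2 = 189429, giving 7n² − 5n − 378858 = 0.
So n = (5 + 3257) / 14 = 3262/14 = 233.
Check: 233·(7·233 − 5)/2 = 189429. ✓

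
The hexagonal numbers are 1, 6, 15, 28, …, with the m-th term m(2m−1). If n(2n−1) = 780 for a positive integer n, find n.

Set n(2n−1) = 780, giving 2n² − n − 780 = 0.
The discriminant is 1 + 8·780 = 6241, and √6241 = 79.
So n = (1 + 79) / 4 = 80/4 = 20.

20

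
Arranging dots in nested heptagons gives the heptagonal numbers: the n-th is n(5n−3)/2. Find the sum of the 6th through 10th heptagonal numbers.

765

Σ i(5i−3)/2 = (5Σi² − 3Σi) / 2 over i = 6..10.
Σi = 55 − 15 = 40 and Σi² = 385 − 55 = 330.
(5·330 − 3·40) / 2 = 1530/2 = 765.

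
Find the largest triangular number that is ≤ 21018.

20910

Solve n(n+1)/2 ≤ 21018 for integer n.
n = 204 gives 20910 ≤ 21018, while n = 205 gives 21115 > 21018; so the answer is 20910.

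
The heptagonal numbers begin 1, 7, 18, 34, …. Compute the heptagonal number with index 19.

19·(5·19 − 3)/2 = 19·92/2 = 19·46 = 874.

874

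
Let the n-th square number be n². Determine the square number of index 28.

28² = 784.

784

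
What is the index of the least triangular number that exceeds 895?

Solve n(n+1)/2 > 895 for integer n.
The largest n with value ≤ 895 is 41 (since 861 ≤ 895 < 903), so the first above is n = 42, value 903.

42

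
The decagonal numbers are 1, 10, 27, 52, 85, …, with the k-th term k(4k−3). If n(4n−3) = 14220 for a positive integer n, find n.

Set n(4n−3) = 14220, giving 4n² − 3n − 14220 = 0.
The discriminant is 9 + 16·14220 = 227529, and √227529 = 477.
So n = (3 + 477) / 8 = 480/8 = 60.

60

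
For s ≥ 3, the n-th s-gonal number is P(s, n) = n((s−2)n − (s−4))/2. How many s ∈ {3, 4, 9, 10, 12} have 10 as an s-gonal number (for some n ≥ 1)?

2

s = 3: P(3, 4) = 10. ✓
s = 4: P(4, 3) = 9 and P(4, 4) = 16; 10 is not s-gonal.
s = 9: P(9, 2) = 9 and P(9, 3) = 24; 10 is not s-gonal.
s = 10: P(10, 2) = 10. ✓
s = 12: P(12, 1) = 1 and P(12, 2) = 12; 10 is not s-gonal.
Hits: s ∈ {3, 10} → 2.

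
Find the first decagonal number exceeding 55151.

Solve n(4n−3) > 55151 for integer n.
The largest n with value ≤ 55151 is 117 (since 54405 ≤ 55151 < 55342), so the first above is n = 118, value 55342.

55342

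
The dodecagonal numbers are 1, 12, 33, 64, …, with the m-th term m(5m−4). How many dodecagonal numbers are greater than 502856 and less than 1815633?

285

The n-th dodecagonal number is n(5n−4).
Smallest index with value > 502856: n = 318 (giving 504348).
Largest index with value < 1815633: n = 602 (giving 1809612).
Indices 318 through 602: 285 terms.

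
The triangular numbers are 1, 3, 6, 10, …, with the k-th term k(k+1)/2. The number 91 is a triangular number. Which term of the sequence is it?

Set n(n+1)/2 = 91, giving n² + n − 182 = 0.
The discriminant is 1 + 8·91 = 729, and √729 = 27.
So n = (-1 + 27) / 2 = 26/2 = 13.
Check: 13·14/2 = 91. ✓

13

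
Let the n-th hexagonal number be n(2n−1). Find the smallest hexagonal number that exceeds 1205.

1225

Solve n(2n−1) > 1205 for integer n.
The largest n with value ≤ 1205 is 24 (since 1128 ≤ 1205 < 1225), so the first above is n = 25, value 1225.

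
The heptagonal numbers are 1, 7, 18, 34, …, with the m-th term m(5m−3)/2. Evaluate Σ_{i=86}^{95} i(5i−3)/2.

203605

Σ i(5i−3)/2 = (5Σi² − 3Σi) / 2 over i = 86..95.
Σi = 4560 − 3655 = 905 and Σi² = 290320 − 208335 = 81985.
(5·81985 − 3·905) / 2 = 407210/2 = 203605.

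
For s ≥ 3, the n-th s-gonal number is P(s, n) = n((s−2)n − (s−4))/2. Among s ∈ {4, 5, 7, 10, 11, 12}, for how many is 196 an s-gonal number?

2

s = 4: P(4, 14) = 196. ✓
s = 5: P(5, 11) = 176 and P(5, 12) = 210; 196 is not s-gonal.
s = 7: P(7, 9) = 189 and P(7, 10) = 235; 196 is not s-gonal.
s = 10: P(10, 7) = 175 and P(10, 8) = 232; 196 is not s-gonal.
s = 11: P(11, 7) = 196. ✓
s = 12: P(12, 6) = 156 and P(12, 7) = 217; 196 is not s-gonal.
Hits: s ∈ {4, 11} → 2.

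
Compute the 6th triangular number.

The 6th triangular number is n(n+1)/2 with n = 6.
6·7/2 = 42/2 = 21.

21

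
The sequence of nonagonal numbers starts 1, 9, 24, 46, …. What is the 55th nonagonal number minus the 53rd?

55·(7·55 − 5)/2 = 10450 and 53·(7·53 − 5)/2 = 9699.
Difference: 10450 − 9699 = 751.

751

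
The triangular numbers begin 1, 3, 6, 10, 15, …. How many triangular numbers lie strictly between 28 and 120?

The n-th triangular number is n(n+1)/2.
Smallest index with value > 28: n = 8 (giving 36).
Largest index with value < 120: n = 14 (giving 105).
Indices 8 through 14: 7 terms.

7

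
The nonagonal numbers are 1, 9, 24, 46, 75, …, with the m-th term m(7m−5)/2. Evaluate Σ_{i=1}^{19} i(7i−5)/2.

Σ i(7i−5)/2 = (7Σi² − 5Σi) / 2 over i = 1..19.
Σi = 190 and Σi² = 2470.
(7·2470 − 5·190) / 2 = 16340/2 = 8170.

8170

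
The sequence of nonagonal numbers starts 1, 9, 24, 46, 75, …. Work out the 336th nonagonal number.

The 336th nonagonal number is n(7n−5)/2 with n = 336.
336·(7·336 − 5)/2 = 336·2347/2 = 394296.

394296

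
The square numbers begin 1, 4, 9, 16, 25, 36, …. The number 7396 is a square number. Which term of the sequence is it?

We need n² = 7396, so n = √7396 = 86.

86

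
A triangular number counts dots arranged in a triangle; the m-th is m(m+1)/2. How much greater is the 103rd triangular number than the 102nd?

103

Consecutive triangular numbers differ by n: T_{103} − T_{102} = 103.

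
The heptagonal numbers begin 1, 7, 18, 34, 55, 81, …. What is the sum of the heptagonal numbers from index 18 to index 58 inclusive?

160023

Σ i(5i−3)/2 = (5Σi² − 3Σi) / 2 over i = 18..58.
Σi = 1711 − 153 = 1558 and Σi² = 66729 − 1785 = 64944.
(5·64944 − 3·1558) / 2 = 320046/2 = 160023.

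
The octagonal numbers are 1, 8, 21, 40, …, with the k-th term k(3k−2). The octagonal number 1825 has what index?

Set n(3n−2) = 1825, giving 3n² − 2n − 1825 = 0.
The discriminant is 4 + 12·1825 = 21904, and √21904 = 148.
So n = (2 + 148) / 6 = 150/6 = 25.
Check: 25·(3·25 − 2) = 1825. ✓

25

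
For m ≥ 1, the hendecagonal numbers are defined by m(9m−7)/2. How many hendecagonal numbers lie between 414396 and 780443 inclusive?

The n-th hendecagonal number is n(9n−7)/2.
Smallest index with value ≥ 414396: n = 304 (giving 414808).
Largest index with value ≤ 780443: n = 416 (giving 777296).
Indices 304 through 416: 113 terms.

113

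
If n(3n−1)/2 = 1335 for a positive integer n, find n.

30

Set n(3n−1)/2 = 1335, giving 3n² − n − 2670 = 0.
So n = (1 + 179) / 6 = 180/6 = 30.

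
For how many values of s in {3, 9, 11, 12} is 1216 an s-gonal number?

2

s = 3: P(3, 48) = 1176 and P(3, 49) = 1225; 1216 is not s-gonal.
s = 9: P(9, 19) = 1216. ✓
s = 11: P(11, 16) = 1096 and P(11, 17) = 1241; 1216 is not s-gonal.
s = 12: P(12, 16) = 1216. ✓
Hits: s ∈ {9, 12} → 2.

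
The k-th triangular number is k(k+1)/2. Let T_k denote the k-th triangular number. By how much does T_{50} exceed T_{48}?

50·51/2 = 1275 and 48·49/2 = 1176.
Difference: 1275 − 1176 = 99.

99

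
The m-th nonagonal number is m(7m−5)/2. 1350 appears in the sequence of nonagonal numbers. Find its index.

Set n(7n−5)/2 = 1350, giving 7n² − 5n − 2700 = 0.
The discriminant is 25 + 56·1350 = 75625, and √75625 = 275.
So n = (5 + 275) / 14 = 280/14 = 20.
Check: 20·(7·20 − 5)/2 = 1350. ✓

20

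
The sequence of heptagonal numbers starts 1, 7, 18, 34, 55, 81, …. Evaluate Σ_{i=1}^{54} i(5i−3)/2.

Σ i(5i−3)/2 = (5Σi² − 3Σi) / 2 over i = 1..54.
Σi = 1485 and Σi² = 53955.
(5·53955 − 3·1485) / 2 = 265320/2 = 132660.

132660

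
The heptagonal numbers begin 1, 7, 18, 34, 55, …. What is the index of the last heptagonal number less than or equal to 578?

15

Solve n(5n−3)/2 ≤ 578 for integer n.
n = 15 gives 540 ≤ 578, while n = 16 gives 616 > 578; so the answer is index 15.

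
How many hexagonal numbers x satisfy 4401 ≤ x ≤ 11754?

The n-th hexagonal number is n(2n−1).
Smallest index with value ≥ 4401: n = 48 (giving 4560).
Largest index with value ≤ 11754: n = 76 (giving 11476).
Indices 48 through 76: 29 terms.

29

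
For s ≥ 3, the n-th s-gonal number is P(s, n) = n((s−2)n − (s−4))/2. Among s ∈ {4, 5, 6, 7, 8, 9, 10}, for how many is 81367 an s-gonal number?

1

s = 4: P(4, 285) = 81225 and P(4, 286) = 81796; 81367 is not s-gonal.
s = 5: P(5, 233) = 81317 and P(5, 234) = 82017; 81367 is not s-gonal.
s = 6: P(6, 201) = 80601 and P(6, 202) = 81406; 81367 is not s-gonal.
s = 7: P(7, 180) = 80730 and P(7, 181) = 81631; 81367 is not s-gonal.
s = 8: P(8, 165) = 81345 and P(8, 166) = 82336; 81367 is not s-gonal.
s = 9: P(9, 152) = 80484 and P(9, 153) = 81549; 81367 is not s-gonal.
s = 10: P(10, 143) = 81367. ✓
Hits: s ∈ {10} → 1.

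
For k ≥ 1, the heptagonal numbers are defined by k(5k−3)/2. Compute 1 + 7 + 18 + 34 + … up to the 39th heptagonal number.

50180

Σ i(5i−3)/2 = (5Σi² − 3Σi) / 2 over i = 1..39.
Σi = 780 and Σi² = 20540.
(5·20540 − 3·780) / 2 = 100360/2 = 50180.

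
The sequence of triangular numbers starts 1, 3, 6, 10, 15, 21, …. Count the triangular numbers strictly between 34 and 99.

The n-th triangular number is n(n+1)/2.
Smallest index with value > 34: n = 8 (giving 36).
Largest index with value < 99: n = 13 (giving 91).
Indices 8 through 13: 6 terms.

6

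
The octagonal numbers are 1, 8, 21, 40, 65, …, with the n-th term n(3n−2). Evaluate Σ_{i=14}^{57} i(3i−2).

Σ i(3i−2) = 3Σi² − 2Σi over i = 14..57.
Σi = 1653 − 91 = 1562 and Σi² = 63365 − 819 = 62546.
3·62546 − 2·1562 = 184514.

184514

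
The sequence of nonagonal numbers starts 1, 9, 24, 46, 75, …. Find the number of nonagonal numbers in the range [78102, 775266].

The n-th nonagonal number is n(7n−5)/2.
Smallest index with value ≥ 78102: n = 150 (giving 78375).
Largest index with value ≤ 775266: n = 471 (giving 775266).
Indices 150 through 471: 322 terms.

322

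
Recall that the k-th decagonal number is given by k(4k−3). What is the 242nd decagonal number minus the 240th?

3850

242·(4·242 − 3) = 233530 and 240·(4·240 − 3) = 229680.
Difference: 233530 − 229680 = 3850.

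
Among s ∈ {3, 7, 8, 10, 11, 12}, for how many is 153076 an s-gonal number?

1

s = 3: P(3, 552) = 152628 and P(3, 553) = 153181; 153076 is not s-gonal.
s = 7: P(7, 247) = 152152 and P(7, 248) = 153388; 153076 is not s-gonal.
s = 8: P(8, 226) = 152776 and P(8, 227) = 154133; 153076 is not s-gonal.
s = 10: P(10, 196) = 153076. ✓
s = 11: P(11, 184) = 151708 and P(11, 185) = 153365; 153076 is not s-gonal.
s = 12: P(12, 175) = 152425 and P(12, 176) = 154176; 153076 is not s-gonal.
Hits: s ∈ {10} → 1.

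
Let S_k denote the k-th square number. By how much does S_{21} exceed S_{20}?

n² − (n−1)² = 2n − 1, so 21² − 20² = 2·21 − 1 = 41.

41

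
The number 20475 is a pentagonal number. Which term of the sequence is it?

117

Set n(3n−1)/2 = 20475, giving 3n² − n − 40950 = 0.
So n = (1 + 701) / 6 = 702/6 = 117.
Check: 117·(3·117 − 1)/2 = 20475. ✓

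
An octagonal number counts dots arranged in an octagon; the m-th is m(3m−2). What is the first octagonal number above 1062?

1160

Solve n(3n−2) > 1062 for integer n.
The largest n with value ≤ 1062 is 19 (since 1045 ≤ 1062 < 1160), so the first above is n = 20, value 1160.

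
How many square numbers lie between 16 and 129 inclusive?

8

The n-th square number is n².
Smallest index with value ≥ 16: n = 4 (giving 16).
Largest index with value ≤ 129: n = 11 (giving 121).
Indices 4 through 11: 8 terms.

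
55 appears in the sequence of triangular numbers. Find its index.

Set n(n+1)/2 = 55, giving n² + n − 110 = 0.
The discriminant is 1 + 8·55 = 441, and √441 = 21.
So n = (-1 + 21) / 2 = 20/2 = 10.
Check: 10·11/2 = 55. ✓

10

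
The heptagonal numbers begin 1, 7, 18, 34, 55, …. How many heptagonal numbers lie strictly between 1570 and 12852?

The n-th heptagonal number is n(5n−3)/2.
Smallest index with value > 1570: n = 26 (giving 1651).
Largest index with value < 12852: n = 71 (giving 12496).
Indices 26 through 71: 46 terms.

46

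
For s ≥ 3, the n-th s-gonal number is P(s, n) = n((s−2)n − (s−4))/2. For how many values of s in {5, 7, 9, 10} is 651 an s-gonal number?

s = 5: P(5, 21) = 651. ✓
s = 7: P(7, 16) = 616 and P(7, 17) = 697; 651 is not s-gonal.
s = 9: P(9, 14) = 651. ✓
s = 10: P(10, 13) = 637 and P(10, 14) = 742; 651 is not s-gonal.
Hits: s ∈ {5, 9} → 2.

2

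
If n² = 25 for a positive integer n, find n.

We need n² = 25, so n = √25 = 5.
Check: 5² = 25. ✓

5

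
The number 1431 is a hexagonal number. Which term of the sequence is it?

27

Set n(2n−1) = 1431, giving 2n² − n − 1431 = 0.
The discriminant is 1 + 8·1431 = 11449, and √11449 = 107.
So n = (1 + 107) / 4 = 108/4 = 27.
Check: 27·(2·27 − 1) = 1431. ✓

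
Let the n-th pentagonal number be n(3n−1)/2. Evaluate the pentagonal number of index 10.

The 10th pentagonal number is n(3n−1)/2 with n = 10.
10·(3·10 − 1)/2 = 10·29/2 = 145.

145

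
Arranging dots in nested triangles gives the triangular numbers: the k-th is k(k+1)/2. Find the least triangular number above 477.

Solve n(n+1)/2 > 477 for integer n.
The largest n with value ≤ 477 is 30 (since 465 ≤ 477 < 496), so the first above is n = 31, value 496.

496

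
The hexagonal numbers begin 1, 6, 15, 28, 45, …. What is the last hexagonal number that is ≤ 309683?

308505

Solve n(2n−1) ≤ 309683 for integer n.
n = 393 gives 308505 ≤ 309683, while n = 394 gives 310078 > 309683; so the answer is 308505.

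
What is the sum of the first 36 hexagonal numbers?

31746

Σ i(2i−1) = 2Σi² − Σi over i = 1..36.
Σi = 666 and Σi² = 16206.
2·16206 − 1·666 = 31746.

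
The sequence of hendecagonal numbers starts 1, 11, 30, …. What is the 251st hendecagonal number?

282626

The 251st hendecagonal number is n(9n−7)/2 with n = 251.
251·(9·251 − 7)/2 = 251·2252/2 = 251·1126 = 282626.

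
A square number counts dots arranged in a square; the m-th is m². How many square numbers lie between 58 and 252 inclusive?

The n-th square number is n².
Smallest index with value ≥ 58: n = 8 (giving 64).
Largest index with value ≤ 252: n = 15 (giving 225).
Indices 8 through 15: 8 terms.

8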